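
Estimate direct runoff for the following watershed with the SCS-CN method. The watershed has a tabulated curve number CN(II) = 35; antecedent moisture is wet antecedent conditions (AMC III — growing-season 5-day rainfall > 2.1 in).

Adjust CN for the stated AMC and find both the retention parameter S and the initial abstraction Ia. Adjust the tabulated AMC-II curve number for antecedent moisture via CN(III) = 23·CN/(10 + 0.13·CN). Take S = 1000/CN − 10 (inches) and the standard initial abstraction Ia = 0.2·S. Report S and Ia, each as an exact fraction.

Wet (AMC III): CN(III) = 23·35/(10 + 0.13·35) = 805/(291/20) = 16100/291 ≈ 55.326
S = 1000/(16100/291) − 10 = 1300/161 in ≈ 8.075 in
Ia = 0.2S: 0.2·8.075 = 1.615 in (exactly 260/161)

S = 1300/161 in ≈ 8.075 in; Ia = 260/161 in ≈ 1.615 in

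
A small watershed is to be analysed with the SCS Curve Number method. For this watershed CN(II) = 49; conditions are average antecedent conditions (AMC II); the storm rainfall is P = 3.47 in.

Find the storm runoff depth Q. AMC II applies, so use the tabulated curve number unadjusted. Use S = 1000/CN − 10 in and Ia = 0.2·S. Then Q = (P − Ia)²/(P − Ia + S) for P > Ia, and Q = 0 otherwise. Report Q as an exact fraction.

Q = 46280809/283234700 in ≈ 0.163 in

CN(II) = 49; AMC II needs no correction.
S = 1000/49 − 10 = 510/49 in ≈ 10.408 in
Initial abstraction Ia = S/5 = (510/49)/5 = 102/49 ≈ 2.082 in
Excess rainfall: 3.470 − 2.082 = 1.388 in; P > Ia so Q > 0
Q = (6803/4900)²/((6803/4900) + 510/49) = (46280809/24010000)/(57803/4900) = 46280809/283234700 in ≈ 0.163 in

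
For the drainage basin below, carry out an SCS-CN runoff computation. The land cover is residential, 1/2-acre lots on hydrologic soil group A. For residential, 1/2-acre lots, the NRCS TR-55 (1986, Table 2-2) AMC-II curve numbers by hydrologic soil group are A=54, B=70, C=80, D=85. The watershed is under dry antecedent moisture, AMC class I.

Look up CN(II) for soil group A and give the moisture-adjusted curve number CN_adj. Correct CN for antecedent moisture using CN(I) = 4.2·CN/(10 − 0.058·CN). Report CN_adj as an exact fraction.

NRCS table: residential, 1/2-acre lots, soil group A → CN(II) = 54
Dry (AMC I): CN(I) = 4.2·54/(10 − 0.058·54) = (1134/5)/(1717/250) = 56700/1717 ≈ 33.023

CN_adj = 56700/1717 ≈ 33.023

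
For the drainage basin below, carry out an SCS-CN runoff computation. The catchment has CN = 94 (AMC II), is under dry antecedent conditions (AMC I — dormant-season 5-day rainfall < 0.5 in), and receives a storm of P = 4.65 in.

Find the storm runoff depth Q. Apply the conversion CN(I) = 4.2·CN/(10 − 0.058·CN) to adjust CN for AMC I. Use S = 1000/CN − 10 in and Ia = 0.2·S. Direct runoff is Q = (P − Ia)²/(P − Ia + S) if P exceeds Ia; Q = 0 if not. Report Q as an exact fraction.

CN(I) from CN(II)=94: (4.2·94)/(10 − 0.058·94) = 32900/379 ≈ 86.807
Max retention: S = 1000/(32900/379) − 10 = 500/329 in (≈ 1.520 in)
Initial abstraction Ia = S/5 = (500/329)/5 = 100/329 ≈ 0.304 in
P − Ia = 4.650 − 0.304 = 28597/6580 ≈ 4.346 in (> 0, runoff occurs)
Runoff Q = (P−Ia)²/(P−Ia+S) = (4.346)²/(4.346+1.520) = 817788409/253968260 ≈ 3.220 in

Q = 817788409/253968260 in ≈ 3.220 in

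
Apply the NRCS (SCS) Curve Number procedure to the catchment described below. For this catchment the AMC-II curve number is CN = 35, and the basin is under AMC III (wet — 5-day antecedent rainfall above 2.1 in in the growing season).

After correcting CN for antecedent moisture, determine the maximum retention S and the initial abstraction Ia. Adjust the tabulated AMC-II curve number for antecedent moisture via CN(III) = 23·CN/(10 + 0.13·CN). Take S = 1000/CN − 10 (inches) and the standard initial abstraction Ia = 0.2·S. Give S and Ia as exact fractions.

CN(III) from CN(II)=35: (23·35)/(10 + 0.13·35) = 16100/291 ≈ 55.326
Max retention: S = 1000/(16100/291) − 10 = 1300/161 in (≈ 8.075 in)
Ia = 0.2·(1300/161) = 260/161 in ≈ 1.615 in

S = 1300/161 in ≈ 8.075 in; Ia = 260/161 in ≈ 1.615 in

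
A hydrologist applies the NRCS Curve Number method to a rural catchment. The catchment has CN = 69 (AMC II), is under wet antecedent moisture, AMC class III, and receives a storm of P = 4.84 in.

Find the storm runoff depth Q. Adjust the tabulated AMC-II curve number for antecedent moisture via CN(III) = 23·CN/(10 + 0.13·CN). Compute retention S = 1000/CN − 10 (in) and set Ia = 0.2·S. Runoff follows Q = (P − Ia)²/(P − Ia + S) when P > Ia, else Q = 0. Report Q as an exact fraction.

Wet (AMC III): CN(III) = 23·69/(10 + 0.13·69) = 1587/(1897/100) = 158700/1897 ≈ 83.658
Retention S: 1000/CN − 10 with CN=83.658 → S = 3100/1587 ≈ 1.953 in
Initial abstraction Ia = S/5 = (3100/1587)/5 = 620/1587 ≈ 0.391 in
Excess rainfall: 4.840 − 0.391 = 4.449 in; P > Ia so Q > 0
Q = (176527/39675)²/((176527/39675) + 3100/1587) = (31161781729/1574105625)/(254027/39675) = 31161781729/10078521225 in ≈ 3.092 in

Q = 31161781729/10078521225 in ≈ 3.092 in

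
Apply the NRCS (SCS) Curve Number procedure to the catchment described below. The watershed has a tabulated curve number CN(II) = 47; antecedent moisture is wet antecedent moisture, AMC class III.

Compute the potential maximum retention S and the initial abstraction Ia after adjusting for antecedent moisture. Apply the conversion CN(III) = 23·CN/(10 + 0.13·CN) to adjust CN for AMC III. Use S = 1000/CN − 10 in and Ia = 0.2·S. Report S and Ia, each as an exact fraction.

Adjust CN=47 to AMC III: 23·47/(10 + 0.13·47) → 1081 ÷ (1611/100) = 108100/1611 ≈ 67.101
Max retention: S = 1000/(108100/1611) − 10 = 5300/1081 in (≈ 4.903 in)
Ia = 0.2·(5300/1081) = 1060/1081 in ≈ 0.981 in

S = 5300/1081 in ≈ 4.903 in; Ia = 1060/1081 in ≈ 0.981 in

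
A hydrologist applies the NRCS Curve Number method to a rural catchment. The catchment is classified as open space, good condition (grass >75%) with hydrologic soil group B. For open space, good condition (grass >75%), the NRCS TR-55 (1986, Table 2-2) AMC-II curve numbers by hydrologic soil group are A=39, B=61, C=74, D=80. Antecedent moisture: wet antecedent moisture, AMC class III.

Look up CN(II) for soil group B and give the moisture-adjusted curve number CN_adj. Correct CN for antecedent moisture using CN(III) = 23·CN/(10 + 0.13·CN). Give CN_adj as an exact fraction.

CN_adj = 140300/1793 ≈ 78.249

NRCS table: open space, good condition (grass >75%), soil group B → CN(II) = 61
Wet (AMC III): CN(III) = 23·61/(10 + 0.13·61) = 1403/(1793/100) = 140300/1793 ≈ 78.249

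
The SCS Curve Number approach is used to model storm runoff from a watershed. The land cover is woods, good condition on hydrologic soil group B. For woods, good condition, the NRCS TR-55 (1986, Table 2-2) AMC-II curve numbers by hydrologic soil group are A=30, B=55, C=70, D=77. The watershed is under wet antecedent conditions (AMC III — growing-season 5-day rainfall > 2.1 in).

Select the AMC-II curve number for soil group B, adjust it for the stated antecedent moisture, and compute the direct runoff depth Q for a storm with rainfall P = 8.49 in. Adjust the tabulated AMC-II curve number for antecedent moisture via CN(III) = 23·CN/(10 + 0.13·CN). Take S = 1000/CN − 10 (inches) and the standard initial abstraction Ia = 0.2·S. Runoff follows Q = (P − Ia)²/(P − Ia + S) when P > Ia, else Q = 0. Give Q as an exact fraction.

Q = 12909686403/2418654700 in ≈ 5.338 in

NRCS table: woods, good condition, soil group B → CN(II) = 55
Adjust CN=55 to AMC III: 23·55/(10 + 0.13·55) → 1265 ÷ (343/20) = 25300/343 ≈ 73.761
S = 1000/(25300/343) − 10 = 900/253 in ≈ 3.557 in
Initial abstraction Ia = S/5 = (900/253)/5 = 180/253 ≈ 0.711 in
P − Ia = 8.490 − 0.711 = 196797/25300 ≈ 7.779 in (> 0, runoff occurs)
Q: (196797/25300)² ÷ (286797/25300) = 12909686403/2418654700 in (≈ 5.338 in)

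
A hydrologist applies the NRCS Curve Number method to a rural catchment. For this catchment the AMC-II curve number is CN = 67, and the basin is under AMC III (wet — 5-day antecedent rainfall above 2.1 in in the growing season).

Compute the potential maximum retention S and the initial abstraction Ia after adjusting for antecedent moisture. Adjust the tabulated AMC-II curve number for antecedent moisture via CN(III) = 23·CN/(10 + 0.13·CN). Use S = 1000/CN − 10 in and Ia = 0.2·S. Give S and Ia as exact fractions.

CN(III) from CN(II)=67: (23·67)/(10 + 0.13·67) = 154100/1871 ≈ 82.362
S = 1000/(154100/1871) − 10 = 3300/1541 in ≈ 2.141 in
Ia = 0.2S: 0.2·2.141 = 0.428 in (exactly 660/1541)

S = 3300/1541 in ≈ 2.141 in; Ia = 660/1541 in ≈ 0.428 in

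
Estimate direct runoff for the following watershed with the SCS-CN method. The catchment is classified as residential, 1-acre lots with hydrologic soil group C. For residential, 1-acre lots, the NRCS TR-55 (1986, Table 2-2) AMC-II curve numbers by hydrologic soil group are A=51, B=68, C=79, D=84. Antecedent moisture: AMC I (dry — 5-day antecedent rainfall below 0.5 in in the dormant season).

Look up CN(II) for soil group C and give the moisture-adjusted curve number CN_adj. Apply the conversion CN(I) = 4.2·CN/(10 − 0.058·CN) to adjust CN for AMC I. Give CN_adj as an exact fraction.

CN_adj = 7900/129 ≈ 61.240

NRCS table: residential, 1-acre lots, soil group C → CN(II) = 79
Dry (AMC I): CN(I) = 4.2·79/(10 − 0.058·79) = (1659/5)/(2709/500) = 7900/129 ≈ 61.240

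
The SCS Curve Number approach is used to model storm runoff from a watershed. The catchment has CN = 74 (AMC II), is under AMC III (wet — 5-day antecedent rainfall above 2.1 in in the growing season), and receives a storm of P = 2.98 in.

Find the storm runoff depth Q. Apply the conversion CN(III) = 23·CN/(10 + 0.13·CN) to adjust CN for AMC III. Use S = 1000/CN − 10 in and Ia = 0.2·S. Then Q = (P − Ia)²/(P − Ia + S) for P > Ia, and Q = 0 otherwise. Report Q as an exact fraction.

Q = 12950212401/7607897450 in ≈ 1.702 in

Adjust CN=74 to AMC III: 23·74/(10 + 0.13·74) → 1702 ÷ (981/50) = 85100/981 ≈ 86.748
S = 1000/(85100/981) − 10 = 1300/851 in ≈ 1.528 in
Initial abstraction Ia = S/5 = (1300/851)/5 = 260/851 ≈ 0.306 in
Excess rainfall: 2.980 − 0.306 = 2.674 in; P > Ia so Q > 0
Q: (113799/42550)² ÷ (178799/42550) = 12950212401/7607897450 in (≈ 1.702 in)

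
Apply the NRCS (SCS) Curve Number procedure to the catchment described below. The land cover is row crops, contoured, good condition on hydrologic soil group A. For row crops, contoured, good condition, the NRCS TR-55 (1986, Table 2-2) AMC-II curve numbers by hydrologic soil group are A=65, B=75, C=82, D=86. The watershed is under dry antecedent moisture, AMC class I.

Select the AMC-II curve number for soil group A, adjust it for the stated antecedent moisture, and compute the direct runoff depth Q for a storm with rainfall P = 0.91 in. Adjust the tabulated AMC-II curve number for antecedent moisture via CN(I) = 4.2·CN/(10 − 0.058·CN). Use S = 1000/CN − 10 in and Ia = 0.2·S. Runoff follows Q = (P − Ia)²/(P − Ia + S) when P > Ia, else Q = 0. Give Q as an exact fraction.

NRCS table: row crops, contoured, good condition, soil group A → CN(II) = 65
CN(I) from CN(II)=65: (4.2·65)/(10 − 0.058·65) = 3900/89 ≈ 43.820
S = 1000/(3900/89) − 10 = 500/39 in ≈ 12.821 in
Initial abstraction Ia = S/5 = (500/39)/5 = 100/39 ≈ 2.564 in
P = 0.910 ≤ Ia = 2.564 in: entire storm abstracted, Q = 0.

Q = 0 in ≈ 0.000 in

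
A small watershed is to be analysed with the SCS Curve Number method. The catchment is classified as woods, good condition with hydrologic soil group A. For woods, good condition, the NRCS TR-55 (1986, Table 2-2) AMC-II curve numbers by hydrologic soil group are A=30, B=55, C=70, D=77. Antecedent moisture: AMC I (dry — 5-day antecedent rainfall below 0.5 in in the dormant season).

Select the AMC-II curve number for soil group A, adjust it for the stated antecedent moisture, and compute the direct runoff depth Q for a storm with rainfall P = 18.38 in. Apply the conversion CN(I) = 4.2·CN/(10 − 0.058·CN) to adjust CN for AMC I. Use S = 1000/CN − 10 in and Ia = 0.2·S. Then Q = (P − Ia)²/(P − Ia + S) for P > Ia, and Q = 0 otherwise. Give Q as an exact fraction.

Q = 10699441/12721950 in ≈ 0.841 in

NRCS table: woods, good condition, soil group A → CN(II) = 30
Dry (AMC I): CN(I) = 4.2·30/(10 − 0.058·30) = 126/(413/50) = 900/59 ≈ 15.254
Retention S: 1000/CN − 10 with CN=15.254 → S = 500/9 ≈ 55.556 in
Ia = 0.2S: 0.2·55.556 = 11.111 in (exactly 100/9)
Excess rainfall: 18.380 − 11.111 = 7.269 in; P > Ia so Q > 0
Runoff Q = (P−Ia)²/(P−Ia+S) = (7.269)²/(7.269+55.556) = 10699441/12721950 ≈ 0.841 in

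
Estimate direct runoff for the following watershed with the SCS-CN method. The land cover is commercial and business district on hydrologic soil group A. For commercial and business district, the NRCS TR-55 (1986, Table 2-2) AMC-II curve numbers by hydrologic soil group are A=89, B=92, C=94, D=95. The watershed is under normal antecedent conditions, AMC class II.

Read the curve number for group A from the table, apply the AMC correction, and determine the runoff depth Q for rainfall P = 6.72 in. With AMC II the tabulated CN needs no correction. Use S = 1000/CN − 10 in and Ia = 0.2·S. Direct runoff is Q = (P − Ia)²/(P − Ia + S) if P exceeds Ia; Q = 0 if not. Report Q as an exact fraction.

NRCS table: commercial and business district, soil group A → CN(II) = 89
AMC II — tabulated CN = 89 applies directly.
Max retention: S = 1000/89 − 10 = 110/89 in (≈ 1.236 in)
Initial abstraction Ia = S/5 = (110/89)/5 = 22/89 ≈ 0.247 in
Since P=6.720 > Ia=0.247: effective rainfall P−Ia = 14402/2225 in
Q: (14402/2225)² ÷ (17152/2225) = 51854401/9540800 in (≈ 5.435 in)

Q = 51854401/9540800 in ≈ 5.435 in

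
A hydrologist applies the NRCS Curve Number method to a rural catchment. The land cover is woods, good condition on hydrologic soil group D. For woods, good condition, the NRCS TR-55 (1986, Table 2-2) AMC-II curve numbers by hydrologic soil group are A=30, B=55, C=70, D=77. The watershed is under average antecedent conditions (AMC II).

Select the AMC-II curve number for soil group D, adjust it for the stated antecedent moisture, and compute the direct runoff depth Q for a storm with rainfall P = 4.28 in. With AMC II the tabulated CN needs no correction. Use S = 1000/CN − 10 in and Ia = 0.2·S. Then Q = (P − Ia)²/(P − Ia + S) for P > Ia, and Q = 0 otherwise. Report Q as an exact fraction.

Q = 50253921/24715075 in ≈ 2.033 in

NRCS table: woods, good condition, soil group D → CN(II) = 77
AMC II — tabulated CN = 77 applies directly.
Max retention: S = 1000/77 − 10 = 230/77 in (≈ 2.987 in)
Ia = 0.2S: 0.2·2.987 = 0.597 in (exactly 46/77)
Since P=4.280 > Ia=0.597: effective rainfall P−Ia = 7089/1925 in
Q = (7089/1925)²/((7089/1925) + 230/77) = (50253921/3705625)/(12839/1925) = 50253921/24715075 in ≈ 2.033 in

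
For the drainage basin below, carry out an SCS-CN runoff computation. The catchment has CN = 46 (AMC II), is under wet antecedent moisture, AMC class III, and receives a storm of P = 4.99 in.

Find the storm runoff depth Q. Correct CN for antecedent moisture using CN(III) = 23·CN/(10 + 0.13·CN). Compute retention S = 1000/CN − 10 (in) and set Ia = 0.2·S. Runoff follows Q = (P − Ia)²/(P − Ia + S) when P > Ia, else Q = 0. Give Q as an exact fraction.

CN(III) from CN(II)=46: (23·46)/(10 + 0.13·46) = 52900/799 ≈ 66.208
S = 1000/(52900/799) − 10 = 2700/529 in ≈ 5.104 in
Ia = 0.2·(2700/529) = 540/529 in ≈ 1.021 in
Since P=4.990 > Ia=1.021: effective rainfall P−Ia = 209971/52900 in
Q = (209971/52900)²/((209971/52900) + 2700/529) = (44087820841/2798410000)/(479971/52900) = 44087820841/25390465900 in ≈ 1.736 in

Q = 44087820841/25390465900 in ≈ 1.736 in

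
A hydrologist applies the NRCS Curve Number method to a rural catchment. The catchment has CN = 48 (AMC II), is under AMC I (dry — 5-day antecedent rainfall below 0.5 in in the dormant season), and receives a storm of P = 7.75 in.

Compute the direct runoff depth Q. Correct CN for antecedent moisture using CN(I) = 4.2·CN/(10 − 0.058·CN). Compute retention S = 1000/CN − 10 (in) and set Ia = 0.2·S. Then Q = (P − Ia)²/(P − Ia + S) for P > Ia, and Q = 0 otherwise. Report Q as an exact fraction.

CN(I) from CN(II)=48: (4.2·48)/(10 − 0.058·48) = 12600/451 ≈ 27.938
Max retention: S = 1000/(12600/451) − 10 = 1625/63 in (≈ 25.794 in)
Ia = 0.2·(1625/63) = 325/63 in ≈ 5.159 in
Excess rainfall: 7.750 − 5.159 = 2.591 in; P > Ia so Q > 0
Q = (653/252)²/((653/252) + 1625/63) = (426409/63504)/(7153/252) = 426409/1802556 in ≈ 0.237 in

Q = 426409/1802556 in ≈ 0.237 in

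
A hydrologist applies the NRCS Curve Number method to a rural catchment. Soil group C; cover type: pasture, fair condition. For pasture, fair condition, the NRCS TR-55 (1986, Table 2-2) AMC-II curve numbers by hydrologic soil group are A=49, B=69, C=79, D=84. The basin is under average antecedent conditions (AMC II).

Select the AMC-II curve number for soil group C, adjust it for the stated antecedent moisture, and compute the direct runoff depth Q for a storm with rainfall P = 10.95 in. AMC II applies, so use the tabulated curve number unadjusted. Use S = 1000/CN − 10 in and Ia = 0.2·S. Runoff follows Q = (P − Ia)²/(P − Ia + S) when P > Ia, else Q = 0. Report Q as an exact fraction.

Q = 90321507/10881460 in ≈ 8.300 in

NRCS table: pasture, fair condition, soil group C → CN(II) = 79
AMC II — tabulated CN = 79 applies directly.
Max retention: S = 1000/79 − 10 = 210/79 in (≈ 2.658 in)
Initial abstraction Ia = S/5 = (210/79)/5 = 42/79 ≈ 0.532 in
Excess rainfall: 10.950 − 0.532 = 10.418 in; P > Ia so Q > 0
Runoff Q = (P−Ia)²/(P−Ia+S) = (10.418)²/(10.418+2.658) = 90321507/10881460 ≈ 8.300 in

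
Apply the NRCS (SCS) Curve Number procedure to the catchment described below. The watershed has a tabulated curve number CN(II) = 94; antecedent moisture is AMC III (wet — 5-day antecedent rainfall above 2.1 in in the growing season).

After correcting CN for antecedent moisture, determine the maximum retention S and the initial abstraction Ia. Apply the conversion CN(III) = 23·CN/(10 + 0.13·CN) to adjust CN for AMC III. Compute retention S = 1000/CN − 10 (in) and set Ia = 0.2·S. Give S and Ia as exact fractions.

CN(III) from CN(II)=94: (23·94)/(10 + 0.13·94) = 108100/1111 ≈ 97.300
Max retention: S = 1000/(108100/1111) − 10 = 300/1081 in (≈ 0.278 in)
Ia = 0.2·(300/1081) = 60/1081 in ≈ 0.056 in

S = 300/1081 in ≈ 0.278 in; Ia = 60/1081 in ≈ 0.056 in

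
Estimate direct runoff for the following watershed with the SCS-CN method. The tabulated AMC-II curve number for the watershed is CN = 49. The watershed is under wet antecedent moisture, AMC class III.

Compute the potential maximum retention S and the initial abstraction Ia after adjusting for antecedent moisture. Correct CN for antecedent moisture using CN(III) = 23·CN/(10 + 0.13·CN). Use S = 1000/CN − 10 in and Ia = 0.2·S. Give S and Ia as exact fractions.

Adjust CN=49 to AMC III: 23·49/(10 + 0.13·49) → 1127 ÷ (1637/100) = 112700/1637 ≈ 68.845
Retention S: 1000/CN − 10 with CN=68.845 → S = 5100/1127 ≈ 4.525 in
Ia = 0.2·(5100/1127) = 1020/1127 in ≈ 0.905 in

S = 5100/1127 in ≈ 4.525 in; Ia = 1020/1127 in ≈ 0.905 in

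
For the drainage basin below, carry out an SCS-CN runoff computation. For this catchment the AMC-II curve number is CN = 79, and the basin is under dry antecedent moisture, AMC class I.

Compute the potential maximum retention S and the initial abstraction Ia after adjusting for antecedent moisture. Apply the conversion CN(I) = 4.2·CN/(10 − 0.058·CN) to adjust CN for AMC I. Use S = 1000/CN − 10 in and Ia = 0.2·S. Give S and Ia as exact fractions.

CN(I) from CN(II)=79: (4.2·79)/(10 − 0.058·79) = 7900/129 ≈ 61.240
S = 1000/(7900/129) − 10 = 500/79 in ≈ 6.329 in
Ia = 0.2·(500/79) = 100/79 in ≈ 1.266 in

S = 500/79 in ≈ 6.329 in; Ia = 100/79 in ≈ 1.266 in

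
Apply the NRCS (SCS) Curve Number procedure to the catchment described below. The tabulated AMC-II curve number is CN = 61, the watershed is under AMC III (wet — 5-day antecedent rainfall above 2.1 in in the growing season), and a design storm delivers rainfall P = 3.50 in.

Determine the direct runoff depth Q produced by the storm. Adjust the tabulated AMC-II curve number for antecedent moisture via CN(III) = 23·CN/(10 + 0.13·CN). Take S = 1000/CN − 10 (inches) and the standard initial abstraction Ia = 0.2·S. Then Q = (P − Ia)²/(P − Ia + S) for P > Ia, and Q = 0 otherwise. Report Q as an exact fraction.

Q = 68244121/45067166 in ≈ 1.514 in

Adjust CN=61 to AMC III: 23·61/(10 + 0.13·61) → 1403 ÷ (1793/100) = 140300/1793 ≈ 78.249
Retention S: 1000/CN − 10 with CN=78.249 → S = 3900/1403 ≈ 2.780 in
Ia = 0.2S: 0.2·2.780 = 0.556 in (exactly 780/1403)
Since P=3.500 > Ia=0.556: effective rainfall P−Ia = 8261/2806 in
Q: (8261/2806)² ÷ (16061/2806) = 68244121/45067166 in (≈ 1.514 in)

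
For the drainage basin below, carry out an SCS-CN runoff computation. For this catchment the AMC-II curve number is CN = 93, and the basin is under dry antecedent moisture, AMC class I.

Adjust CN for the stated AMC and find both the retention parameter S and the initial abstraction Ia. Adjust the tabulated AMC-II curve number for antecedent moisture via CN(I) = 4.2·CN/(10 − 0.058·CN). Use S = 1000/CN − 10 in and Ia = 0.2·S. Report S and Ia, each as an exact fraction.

S = 500/279 in ≈ 1.792 in; Ia = 100/279 in ≈ 0.358 in

CN(I) from CN(II)=93: (4.2·93)/(10 − 0.058·93) = 27900/329 ≈ 84.802
S = 1000/(27900/329) − 10 = 500/279 in ≈ 1.792 in
Ia = 0.2S: 0.2·1.792 = 0.358 in (exactly 100/279)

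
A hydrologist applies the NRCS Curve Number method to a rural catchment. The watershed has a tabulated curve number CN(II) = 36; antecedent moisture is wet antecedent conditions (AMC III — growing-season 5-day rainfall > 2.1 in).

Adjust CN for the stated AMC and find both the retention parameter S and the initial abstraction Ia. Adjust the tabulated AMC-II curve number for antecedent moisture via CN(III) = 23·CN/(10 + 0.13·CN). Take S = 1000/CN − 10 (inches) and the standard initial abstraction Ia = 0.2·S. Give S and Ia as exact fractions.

Adjust CN=36 to AMC III: 23·36/(10 + 0.13·36) → 828 ÷ (367/25) = 20700/367 ≈ 56.403
Max retention: S = 1000/(20700/367) − 10 = 1600/207 in (≈ 7.729 in)
Ia = 0.2S: 0.2·7.729 = 1.546 in (exactly 320/207)

S = 1600/207 in ≈ 7.729 in; Ia = 320/207 in ≈ 1.546 in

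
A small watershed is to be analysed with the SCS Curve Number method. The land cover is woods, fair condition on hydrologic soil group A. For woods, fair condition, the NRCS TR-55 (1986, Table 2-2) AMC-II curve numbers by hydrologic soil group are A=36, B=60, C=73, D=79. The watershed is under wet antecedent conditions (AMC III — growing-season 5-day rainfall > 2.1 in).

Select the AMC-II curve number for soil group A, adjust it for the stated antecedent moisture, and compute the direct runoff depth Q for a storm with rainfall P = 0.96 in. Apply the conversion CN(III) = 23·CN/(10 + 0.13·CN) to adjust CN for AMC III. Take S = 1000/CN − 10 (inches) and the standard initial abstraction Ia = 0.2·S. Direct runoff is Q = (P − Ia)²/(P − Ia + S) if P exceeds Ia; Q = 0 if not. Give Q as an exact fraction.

Q = 0 in ≈ 0.000 in

NRCS table: woods, fair condition, soil group A → CN(II) = 36
Adjust CN=36 to AMC III: 23·36/(10 + 0.13·36) → 828 ÷ (367/25) = 20700/367 ≈ 56.403
S = 1000/(20700/367) − 10 = 1600/207 in ≈ 7.729 in
Ia = 0.2S: 0.2·7.729 = 1.546 in (exactly 320/207)
P = 0.960 ≤ Ia = 1.546 in: entire storm abstracted, Q = 0.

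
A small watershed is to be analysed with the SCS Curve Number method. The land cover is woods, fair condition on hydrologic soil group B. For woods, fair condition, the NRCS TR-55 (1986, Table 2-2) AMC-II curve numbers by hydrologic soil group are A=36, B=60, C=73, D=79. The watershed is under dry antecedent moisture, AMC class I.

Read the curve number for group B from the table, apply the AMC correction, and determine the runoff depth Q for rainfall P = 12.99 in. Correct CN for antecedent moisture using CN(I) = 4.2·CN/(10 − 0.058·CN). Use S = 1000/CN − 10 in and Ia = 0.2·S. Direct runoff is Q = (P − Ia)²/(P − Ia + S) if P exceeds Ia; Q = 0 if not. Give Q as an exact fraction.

Q = 3823814569/1019573100 in ≈ 3.750 in

NRCS table: woods, fair condition, soil group B → CN(II) = 60
Adjust CN=60 to AMC I: 4.2·60/(10 − 0.058·60) → 252 ÷ (163/25) = 6300/163 ≈ 38.650
Max retention: S = 1000/(6300/163) − 10 = 1000/63 in (≈ 15.873 in)
Initial abstraction Ia = S/5 = (1000/63)/5 = 200/63 ≈ 3.175 in
Excess rainfall: 12.990 − 3.175 = 9.815 in; P > Ia so Q > 0
Q: (61837/6300)² ÷ (161837/6300) = 3823814569/1019573100 in (≈ 3.750 in)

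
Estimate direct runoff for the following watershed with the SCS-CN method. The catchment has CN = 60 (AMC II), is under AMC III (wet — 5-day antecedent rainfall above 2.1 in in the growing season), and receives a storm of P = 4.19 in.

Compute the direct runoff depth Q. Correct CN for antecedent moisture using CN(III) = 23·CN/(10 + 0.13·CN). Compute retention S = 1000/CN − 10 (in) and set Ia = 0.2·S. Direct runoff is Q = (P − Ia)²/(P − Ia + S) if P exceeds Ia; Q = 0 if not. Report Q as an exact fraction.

Q = 620557921/309885900 in ≈ 2.003 in

Adjust CN=60 to AMC III: 23·60/(10 + 0.13·60) → 1380 ÷ (89/5) = 6900/89 ≈ 77.528
Max retention: S = 1000/(6900/89) − 10 = 200/69 in (≈ 2.899 in)
Ia = 0.2S: 0.2·2.899 = 0.580 in (exactly 40/69)
Excess rainfall: 4.190 − 0.580 = 3.610 in; P > Ia so Q > 0
Q = (24911/6900)²/((24911/6900) + 200/69) = (620557921/47610000)/(44911/6900) = 620557921/309885900 in ≈ 2.003 in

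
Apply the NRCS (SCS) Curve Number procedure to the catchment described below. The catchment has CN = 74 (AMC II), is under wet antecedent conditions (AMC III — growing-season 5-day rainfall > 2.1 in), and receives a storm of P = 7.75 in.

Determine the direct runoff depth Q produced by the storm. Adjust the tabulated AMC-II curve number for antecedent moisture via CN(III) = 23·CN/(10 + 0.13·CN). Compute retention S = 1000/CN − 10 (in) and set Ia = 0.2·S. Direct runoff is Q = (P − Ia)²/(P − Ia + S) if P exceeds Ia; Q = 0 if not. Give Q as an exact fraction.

Q = 642166281/103961564 in ≈ 6.177 in

Adjust CN=74 to AMC III: 23·74/(10 + 0.13·74) → 1702 ÷ (981/50) = 85100/981 ≈ 86.748
Max retention: S = 1000/(85100/981) − 10 = 1300/851 in (≈ 1.528 in)
Initial abstraction Ia = S/5 = (1300/851)/5 = 260/851 ≈ 0.306 in
P − Ia = 7.750 − 0.306 = 25341/3404 ≈ 7.444 in (> 0, runoff occurs)
Q = (25341/3404)²/((25341/3404) + 1300/851) = (642166281/11587216)/(30541/3404) = 642166281/103961564 in ≈ 6.177 in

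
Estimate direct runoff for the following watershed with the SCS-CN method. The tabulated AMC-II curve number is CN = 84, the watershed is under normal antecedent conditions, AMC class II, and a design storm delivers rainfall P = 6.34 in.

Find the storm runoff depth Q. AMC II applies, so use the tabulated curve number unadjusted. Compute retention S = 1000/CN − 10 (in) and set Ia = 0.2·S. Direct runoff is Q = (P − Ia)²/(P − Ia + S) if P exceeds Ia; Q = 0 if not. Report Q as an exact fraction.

Q = 39150049/8669850 in ≈ 4.516 in

Average conditions: CN = 84 (no AMC adjustment).
S = 1000/84 − 10 = 40/21 in ≈ 1.905 in
Ia = 0.2·(40/21) = 8/21 in ≈ 0.381 in
Excess rainfall: 6.340 − 0.381 = 5.959 in; P > Ia so Q > 0
Q: (6257/1050)² ÷ (8257/1050) = 39150049/8669850 in (≈ 4.516 in)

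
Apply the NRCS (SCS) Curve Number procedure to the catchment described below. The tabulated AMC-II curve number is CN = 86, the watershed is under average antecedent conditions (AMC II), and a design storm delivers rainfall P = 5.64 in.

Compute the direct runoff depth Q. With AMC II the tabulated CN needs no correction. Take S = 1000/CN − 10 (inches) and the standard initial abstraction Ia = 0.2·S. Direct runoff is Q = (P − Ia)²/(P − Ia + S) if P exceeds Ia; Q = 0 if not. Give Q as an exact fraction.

Q = 32638369/8022725 in ≈ 4.068 in

AMC II — tabulated CN = 86 applies directly.
Retention S: 1000/CN − 10 with CN=86.000 → S = 70/43 ≈ 1.628 in
Ia = 0.2S: 0.2·1.628 = 0.326 in (exactly 14/43)
Excess rainfall: 5.640 − 0.326 = 5.314 in; P > Ia so Q > 0
Q: (5713/1075)² ÷ (7463/1075) = 32638369/8022725 in (≈ 4.068 in)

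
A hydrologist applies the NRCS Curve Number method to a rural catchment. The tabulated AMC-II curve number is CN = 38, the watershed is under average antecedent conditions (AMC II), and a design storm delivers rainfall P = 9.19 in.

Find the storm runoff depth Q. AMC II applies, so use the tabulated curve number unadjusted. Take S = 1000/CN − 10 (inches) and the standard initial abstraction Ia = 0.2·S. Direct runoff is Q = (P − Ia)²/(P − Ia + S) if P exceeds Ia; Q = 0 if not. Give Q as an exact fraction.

CN(II) = 38; AMC II needs no correction.
Max retention: S = 1000/38 − 10 = 310/19 in (≈ 16.316 in)
Ia = 0.2S: 0.2·16.316 = 3.263 in (exactly 62/19)
P − Ia = 9.190 − 3.263 = 11261/1900 ≈ 5.927 in (> 0, runoff occurs)
Runoff Q = (P−Ia)²/(P−Ia+S) = (5.927)²/(5.927+16.316) = 126810121/80295900 ≈ 1.579 in

Q = 126810121/80295900 in ≈ 1.579 in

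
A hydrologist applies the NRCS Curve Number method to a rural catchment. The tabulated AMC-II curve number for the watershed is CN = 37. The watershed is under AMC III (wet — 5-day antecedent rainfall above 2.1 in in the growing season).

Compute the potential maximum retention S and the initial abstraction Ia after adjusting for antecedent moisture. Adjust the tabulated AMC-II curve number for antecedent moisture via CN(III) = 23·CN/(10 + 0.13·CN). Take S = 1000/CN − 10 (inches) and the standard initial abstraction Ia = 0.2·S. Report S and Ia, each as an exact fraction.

Adjust CN=37 to AMC III: 23·37/(10 + 0.13·37) → 851 ÷ (1481/100) = 85100/1481 ≈ 57.461
Max retention: S = 1000/(85100/1481) − 10 = 6300/851 in (≈ 7.403 in)
Initial abstraction Ia = S/5 = (6300/851)/5 = 1260/851 ≈ 1.481 in

S = 6300/851 in ≈ 7.403 in; Ia = 1260/851 in ≈ 1.481 in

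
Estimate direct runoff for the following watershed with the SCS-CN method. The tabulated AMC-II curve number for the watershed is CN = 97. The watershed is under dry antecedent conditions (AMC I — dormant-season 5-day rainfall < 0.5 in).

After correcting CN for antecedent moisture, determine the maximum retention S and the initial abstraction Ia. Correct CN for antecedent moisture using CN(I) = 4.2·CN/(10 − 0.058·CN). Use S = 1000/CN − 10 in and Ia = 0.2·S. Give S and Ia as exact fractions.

S = 500/679 in ≈ 0.736 in; Ia = 100/679 in ≈ 0.147 in

Adjust CN=97 to AMC I: 4.2·97/(10 − 0.058·97) → (2037/5) ÷ (2187/500) = 67900/729 ≈ 93.141
S = 1000/(67900/729) − 10 = 500/679 in ≈ 0.736 in
Ia = 0.2·(500/679) = 100/679 in ≈ 0.147 in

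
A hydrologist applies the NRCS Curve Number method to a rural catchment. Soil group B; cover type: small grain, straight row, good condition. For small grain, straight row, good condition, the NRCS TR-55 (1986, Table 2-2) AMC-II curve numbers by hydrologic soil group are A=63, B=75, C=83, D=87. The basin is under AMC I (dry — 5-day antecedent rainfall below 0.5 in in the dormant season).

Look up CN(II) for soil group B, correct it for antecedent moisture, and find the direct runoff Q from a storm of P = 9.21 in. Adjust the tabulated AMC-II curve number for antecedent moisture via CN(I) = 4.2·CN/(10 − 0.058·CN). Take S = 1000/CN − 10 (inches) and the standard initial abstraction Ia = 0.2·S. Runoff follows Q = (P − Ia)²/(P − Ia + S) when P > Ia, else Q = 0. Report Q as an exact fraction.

Q = 2306208529/617544900 in ≈ 3.734 in

NRCS table: small grain, straight row, good condition, soil group B → CN(II) = 75
Adjust CN=75 to AMC I: 4.2·75/(10 − 0.058·75) → 315 ÷ (113/20) = 6300/113 ≈ 55.752
Max retention: S = 1000/(6300/113) − 10 = 500/63 in (≈ 7.937 in)
Ia = 0.2S: 0.2·7.937 = 1.587 in (exactly 100/63)
Since P=9.210 > Ia=1.587: effective rainfall P−Ia = 48023/6300 in
Q: (48023/6300)² ÷ (98023/6300) = 2306208529/617544900 in (≈ 3.734 in)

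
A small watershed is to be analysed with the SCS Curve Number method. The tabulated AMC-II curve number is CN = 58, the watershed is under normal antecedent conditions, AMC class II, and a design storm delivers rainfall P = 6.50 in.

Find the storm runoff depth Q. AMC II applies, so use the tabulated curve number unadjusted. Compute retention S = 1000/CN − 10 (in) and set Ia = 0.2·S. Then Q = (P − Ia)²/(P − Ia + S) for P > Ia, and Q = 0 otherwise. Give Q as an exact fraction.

Average conditions: CN = 58 (no AMC adjustment).
Max retention: S = 1000/58 − 10 = 210/29 in (≈ 7.241 in)
Ia = 0.2·(210/29) = 42/29 in ≈ 1.448 in
Excess rainfall: 6.500 − 1.448 = 5.052 in; P > Ia so Q > 0
Runoff Q = (P−Ia)²/(P−Ia+S) = (5.052)²/(5.052+7.241) = 85849/41354 ≈ 2.076 in

Q = 85849/41354 in ≈ 2.076 in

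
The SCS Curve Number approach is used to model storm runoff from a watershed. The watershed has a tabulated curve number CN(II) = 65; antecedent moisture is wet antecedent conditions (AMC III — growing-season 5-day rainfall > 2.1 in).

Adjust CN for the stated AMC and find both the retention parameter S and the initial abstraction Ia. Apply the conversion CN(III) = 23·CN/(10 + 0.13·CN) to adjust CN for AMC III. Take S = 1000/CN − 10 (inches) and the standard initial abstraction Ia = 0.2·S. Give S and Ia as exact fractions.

Wet (AMC III): CN(III) = 23·65/(10 + 0.13·65) = 1495/(369/20) = 29900/369 ≈ 81.030
Max retention: S = 1000/(29900/369) − 10 = 700/299 in (≈ 2.341 in)
Ia = 0.2S: 0.2·2.341 = 0.468 in (exactly 140/299)

S = 700/299 in ≈ 2.341 in; Ia = 140/299 in ≈ 0.468 in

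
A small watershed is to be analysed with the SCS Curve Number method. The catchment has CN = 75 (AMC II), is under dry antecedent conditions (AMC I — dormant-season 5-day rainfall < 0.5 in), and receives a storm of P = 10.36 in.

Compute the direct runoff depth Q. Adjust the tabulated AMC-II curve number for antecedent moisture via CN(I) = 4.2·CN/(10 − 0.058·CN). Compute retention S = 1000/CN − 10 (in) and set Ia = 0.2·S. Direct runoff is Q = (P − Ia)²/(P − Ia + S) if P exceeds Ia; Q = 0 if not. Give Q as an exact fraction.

Adjust CN=75 to AMC I: 4.2·75/(10 − 0.058·75) → 315 ÷ (113/20) = 6300/113 ≈ 55.752
S = 1000/(6300/113) − 10 = 500/63 in ≈ 7.937 in
Initial abstraction Ia = S/5 = (500/63)/5 = 100/63 ≈ 1.587 in
Excess rainfall: 10.360 − 1.587 = 8.773 in; P > Ia so Q > 0
Q: (13817/1575)² ÷ (26317/1575) = 190909489/41449275 in (≈ 4.606 in)

Q = 190909489/41449275 in ≈ 4.606 in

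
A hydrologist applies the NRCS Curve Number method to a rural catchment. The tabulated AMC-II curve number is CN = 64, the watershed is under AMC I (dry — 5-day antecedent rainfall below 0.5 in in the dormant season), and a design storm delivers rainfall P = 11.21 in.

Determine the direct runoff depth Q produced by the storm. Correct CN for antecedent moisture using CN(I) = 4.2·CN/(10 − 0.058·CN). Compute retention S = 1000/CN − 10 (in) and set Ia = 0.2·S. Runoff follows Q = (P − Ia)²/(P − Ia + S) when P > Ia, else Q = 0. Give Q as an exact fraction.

CN(I) from CN(II)=64: (4.2·64)/(10 − 0.058·64) = 5600/131 ≈ 42.748
S = 1000/(5600/131) − 10 = 375/28 in ≈ 13.393 in
Ia = 0.2·(375/28) = 75/28 in ≈ 2.679 in
P − Ia = 11.210 − 2.679 = 1493/175 ≈ 8.531 in (> 0, runoff occurs)
Q: (1493/175)² ÷ (15347/700) = 8916196/2685725 in (≈ 3.320 in)

Q = 8916196/2685725 in ≈ 3.320 in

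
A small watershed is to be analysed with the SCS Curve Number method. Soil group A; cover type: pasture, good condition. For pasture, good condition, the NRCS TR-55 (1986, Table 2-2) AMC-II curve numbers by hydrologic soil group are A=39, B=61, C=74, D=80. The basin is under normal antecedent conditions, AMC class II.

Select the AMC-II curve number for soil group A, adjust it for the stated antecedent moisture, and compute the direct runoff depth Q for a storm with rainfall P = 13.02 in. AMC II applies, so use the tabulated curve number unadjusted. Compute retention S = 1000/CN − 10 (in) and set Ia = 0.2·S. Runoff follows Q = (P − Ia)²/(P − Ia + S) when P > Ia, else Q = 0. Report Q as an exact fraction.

NRCS table: pasture, good condition, soil group A → CN(II) = 39
CN(II) = 39; AMC II needs no correction.
Retention S: 1000/CN − 10 with CN=39.000 → S = 610/39 ≈ 15.641 in
Ia = 0.2·(610/39) = 122/39 in ≈ 3.128 in
Since P=13.020 > Ia=3.128: effective rainfall P−Ia = 19289/1950 in
Runoff Q = (P−Ia)²/(P−Ia+S) = (9.892)²/(9.892+15.641) = 372065521/97088550 ≈ 3.832 in

Q = 372065521/97088550 in ≈ 3.832 in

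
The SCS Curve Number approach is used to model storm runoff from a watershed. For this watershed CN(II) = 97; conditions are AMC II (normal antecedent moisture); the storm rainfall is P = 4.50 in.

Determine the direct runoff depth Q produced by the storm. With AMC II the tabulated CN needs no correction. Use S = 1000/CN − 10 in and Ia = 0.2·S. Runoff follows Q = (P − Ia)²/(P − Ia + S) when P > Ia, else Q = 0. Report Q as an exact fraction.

AMC II — tabulated CN = 97 applies directly.
Max retention: S = 1000/97 − 10 = 30/97 in (≈ 0.309 in)
Ia = 0.2·(30/97) = 6/97 in ≈ 0.062 in
P − Ia = 4.500 − 0.062 = 861/194 ≈ 4.438 in (> 0, runoff occurs)
Q = (861/194)²/((861/194) + 30/97) = (741321/37636)/(921/194) = 247107/59558 in ≈ 4.149 in

Q = 247107/59558 in ≈ 4.149 in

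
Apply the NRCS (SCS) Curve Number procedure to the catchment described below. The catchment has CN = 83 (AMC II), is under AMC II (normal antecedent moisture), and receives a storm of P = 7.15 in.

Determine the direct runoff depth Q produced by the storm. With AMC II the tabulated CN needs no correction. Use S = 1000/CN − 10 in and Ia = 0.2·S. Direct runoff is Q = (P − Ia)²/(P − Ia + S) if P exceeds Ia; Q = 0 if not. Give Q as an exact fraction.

Q = 125193721/24217740 in ≈ 5.170 in

Average conditions: CN = 83 (no AMC adjustment).
Retention S: 1000/CN − 10 with CN=83.000 → S = 170/83 ≈ 2.048 in
Initial abstraction Ia = S/5 = (170/83)/5 = 34/83 ≈ 0.410 in
P − Ia = 7.150 − 0.410 = 11189/1660 ≈ 6.740 in (> 0, runoff occurs)
Q = (11189/1660)²/((11189/1660) + 170/83) = (125193721/2755600)/(14589/1660) = 125193721/24217740 in ≈ 5.170 in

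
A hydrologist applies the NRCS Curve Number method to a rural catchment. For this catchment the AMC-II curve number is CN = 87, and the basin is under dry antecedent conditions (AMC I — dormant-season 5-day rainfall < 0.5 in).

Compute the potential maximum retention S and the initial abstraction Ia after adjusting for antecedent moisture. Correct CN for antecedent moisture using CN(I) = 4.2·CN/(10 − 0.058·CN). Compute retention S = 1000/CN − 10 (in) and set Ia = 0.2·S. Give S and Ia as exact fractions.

S = 6500/1827 in ≈ 3.558 in; Ia = 1300/1827 in ≈ 0.712 in

Dry (AMC I): CN(I) = 4.2·87/(10 − 0.058·87) = (1827/5)/(2477/500) = 182700/2477 ≈ 73.759
S = 1000/(182700/2477) − 10 = 6500/1827 in ≈ 3.558 in
Initial abstraction Ia = S/5 = (6500/1827)/5 = 1300/1827 ≈ 0.712 in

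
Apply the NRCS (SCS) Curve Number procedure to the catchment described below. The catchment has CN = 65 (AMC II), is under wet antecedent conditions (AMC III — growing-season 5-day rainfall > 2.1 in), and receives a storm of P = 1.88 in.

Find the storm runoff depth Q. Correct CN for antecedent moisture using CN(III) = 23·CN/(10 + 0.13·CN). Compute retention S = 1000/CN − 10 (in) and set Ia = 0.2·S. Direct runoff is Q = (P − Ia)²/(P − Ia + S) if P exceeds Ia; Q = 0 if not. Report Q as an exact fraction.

Adjust CN=65 to AMC III: 23·65/(10 + 0.13·65) → 1495 ÷ (369/20) = 29900/369 ≈ 81.030
S = 1000/(29900/369) − 10 = 700/299 in ≈ 2.341 in
Ia = 0.2·(700/299) = 140/299 in ≈ 0.468 in
Since P=1.880 > Ia=0.468: effective rainfall P−Ia = 10553/7475 in
Runoff Q = (P−Ia)²/(P−Ia+S) = (1.412)²/(1.412+2.341) = 111365809/209696175 ≈ 0.531 in

Q = 111365809/209696175 in ≈ 0.531 in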